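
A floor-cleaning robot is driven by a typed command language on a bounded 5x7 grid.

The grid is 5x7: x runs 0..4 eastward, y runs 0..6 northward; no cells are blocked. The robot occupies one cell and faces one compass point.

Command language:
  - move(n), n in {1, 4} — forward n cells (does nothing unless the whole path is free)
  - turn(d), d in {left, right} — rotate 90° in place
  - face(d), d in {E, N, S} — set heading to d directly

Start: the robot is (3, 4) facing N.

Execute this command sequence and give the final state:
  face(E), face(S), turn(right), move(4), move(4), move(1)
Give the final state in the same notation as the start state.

(2, 4) facing W

begin: (3, 4) facing N
[1] after face(E): (3, 4) facing E
[2] after face(S): (3, 4) facing S
[3] after turn(right): (3, 4) facing W
[4] after move(4): (3, 4) facing W
[5] after move(4): (3, 4) facing W
[6] after move(1): (2, 4) facing W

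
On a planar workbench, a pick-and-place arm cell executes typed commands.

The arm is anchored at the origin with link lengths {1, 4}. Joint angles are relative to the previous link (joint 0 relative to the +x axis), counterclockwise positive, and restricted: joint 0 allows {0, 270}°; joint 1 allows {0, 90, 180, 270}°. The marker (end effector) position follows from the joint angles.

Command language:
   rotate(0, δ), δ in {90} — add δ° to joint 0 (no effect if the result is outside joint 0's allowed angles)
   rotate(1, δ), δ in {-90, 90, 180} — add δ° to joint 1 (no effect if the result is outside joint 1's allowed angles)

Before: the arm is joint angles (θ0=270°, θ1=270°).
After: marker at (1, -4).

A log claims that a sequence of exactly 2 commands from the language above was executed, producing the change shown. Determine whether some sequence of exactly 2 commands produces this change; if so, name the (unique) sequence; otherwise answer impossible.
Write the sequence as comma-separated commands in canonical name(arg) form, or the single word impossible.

rotate(0, 90), rotate(0, 90)

initial: joint angles (θ0=270°, θ1=270°)
step 1 (rotate(0, 90)): joint angles (θ0=0°, θ1=270°)
step 2 (rotate(0, 90)): joint angles (θ0=0°, θ1=270°)
no other 2-command option fits: unique.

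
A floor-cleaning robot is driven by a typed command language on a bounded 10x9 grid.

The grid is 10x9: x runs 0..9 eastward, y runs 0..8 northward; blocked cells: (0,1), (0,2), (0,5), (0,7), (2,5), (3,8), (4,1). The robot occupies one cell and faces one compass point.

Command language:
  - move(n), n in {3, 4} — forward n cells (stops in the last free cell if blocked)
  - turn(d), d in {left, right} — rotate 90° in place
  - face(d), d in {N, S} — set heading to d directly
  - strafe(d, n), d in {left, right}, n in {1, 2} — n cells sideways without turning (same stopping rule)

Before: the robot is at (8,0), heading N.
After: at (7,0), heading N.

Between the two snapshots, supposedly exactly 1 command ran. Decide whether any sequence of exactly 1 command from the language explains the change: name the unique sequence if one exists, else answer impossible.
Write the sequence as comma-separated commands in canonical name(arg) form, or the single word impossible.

key: still facing N — the one step turns nothing
begin: at (8,0), heading N
t=1 strafe(left, 1) ⇒ at (7,0), heading N
uniquely the one of 10 1-step routes that fits.

strafe(left, 1)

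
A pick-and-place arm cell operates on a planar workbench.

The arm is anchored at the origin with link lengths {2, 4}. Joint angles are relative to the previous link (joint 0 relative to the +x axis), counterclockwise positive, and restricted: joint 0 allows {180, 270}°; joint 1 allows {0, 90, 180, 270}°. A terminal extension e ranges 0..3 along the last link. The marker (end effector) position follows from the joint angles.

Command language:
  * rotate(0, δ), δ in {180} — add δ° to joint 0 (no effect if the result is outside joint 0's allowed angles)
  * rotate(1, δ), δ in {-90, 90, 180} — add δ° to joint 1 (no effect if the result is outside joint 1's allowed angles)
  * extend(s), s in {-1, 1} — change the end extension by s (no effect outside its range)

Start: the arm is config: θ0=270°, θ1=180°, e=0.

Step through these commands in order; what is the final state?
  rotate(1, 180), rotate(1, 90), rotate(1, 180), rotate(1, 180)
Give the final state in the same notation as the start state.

start: config: θ0=270°, θ1=180°, e=0
t=1 rotate(1, 180) ⇒ config: θ0=270°, θ1=0°, e=0
t=2 rotate(1, 90) ⇒ config: θ0=270°, θ1=90°, e=0
t=3 rotate(1, 180) ⇒ config: θ0=270°, θ1=270°, e=0
t=4 rotate(1, 180) ⇒ config: θ0=270°, θ1=90°, e=0

config: θ0=270°, θ1=90°, e=0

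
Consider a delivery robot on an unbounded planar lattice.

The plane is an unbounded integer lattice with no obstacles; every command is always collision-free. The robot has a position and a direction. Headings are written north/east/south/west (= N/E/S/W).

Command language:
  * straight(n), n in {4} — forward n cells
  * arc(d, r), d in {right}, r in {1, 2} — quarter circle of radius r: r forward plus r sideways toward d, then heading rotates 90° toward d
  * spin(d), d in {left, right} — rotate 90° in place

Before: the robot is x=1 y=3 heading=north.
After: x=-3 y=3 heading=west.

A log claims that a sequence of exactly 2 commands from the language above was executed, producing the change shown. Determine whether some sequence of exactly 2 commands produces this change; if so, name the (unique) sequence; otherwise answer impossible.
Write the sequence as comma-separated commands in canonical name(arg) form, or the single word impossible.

key: running straight(4) before spin(left) would end elsewhere — order is forced
begin: x=1 y=3 heading=north
t=1 spin(left) ⇒ x=1 y=3 heading=west
t=2 straight(4) ⇒ x=-3 y=3 heading=west
no other 2-command option fits: unique.

spin(left), straight(4)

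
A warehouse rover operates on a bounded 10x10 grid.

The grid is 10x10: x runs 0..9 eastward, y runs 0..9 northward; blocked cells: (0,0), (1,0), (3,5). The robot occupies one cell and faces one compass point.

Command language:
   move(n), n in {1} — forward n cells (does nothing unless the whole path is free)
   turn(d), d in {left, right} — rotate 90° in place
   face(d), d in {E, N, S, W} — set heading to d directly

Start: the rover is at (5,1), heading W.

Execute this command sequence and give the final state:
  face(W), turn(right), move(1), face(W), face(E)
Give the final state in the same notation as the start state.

t0: at (5,1), heading W
t=1 face(W) ⇒ at (5,1), heading W
t=2 turn(right) ⇒ at (5,1), heading N
t=3 move(1) ⇒ at (5,2), heading N
t=4 face(W) ⇒ at (5,2), heading W
t=5 face(E) ⇒ at (5,2), heading E

at (5,2), heading E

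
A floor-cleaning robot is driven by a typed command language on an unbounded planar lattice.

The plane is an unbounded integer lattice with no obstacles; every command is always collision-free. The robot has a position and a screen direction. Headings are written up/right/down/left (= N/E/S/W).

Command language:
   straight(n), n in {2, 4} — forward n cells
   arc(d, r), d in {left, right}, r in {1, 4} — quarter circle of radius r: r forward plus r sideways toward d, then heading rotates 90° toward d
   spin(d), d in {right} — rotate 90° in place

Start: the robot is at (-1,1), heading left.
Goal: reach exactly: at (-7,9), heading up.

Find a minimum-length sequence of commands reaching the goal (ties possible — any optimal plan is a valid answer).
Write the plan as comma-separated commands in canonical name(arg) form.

initial: at (-1,1), heading left
step 1 (straight(2)): at (-3,1), heading left
step 2 (arc(right, 4)): at (-7,5), heading up
step 3 (straight(4)): at (-7,9), heading up
no 2-step plan works, so 3 is optimal.

straight(2), arc(right, 4), straight(4)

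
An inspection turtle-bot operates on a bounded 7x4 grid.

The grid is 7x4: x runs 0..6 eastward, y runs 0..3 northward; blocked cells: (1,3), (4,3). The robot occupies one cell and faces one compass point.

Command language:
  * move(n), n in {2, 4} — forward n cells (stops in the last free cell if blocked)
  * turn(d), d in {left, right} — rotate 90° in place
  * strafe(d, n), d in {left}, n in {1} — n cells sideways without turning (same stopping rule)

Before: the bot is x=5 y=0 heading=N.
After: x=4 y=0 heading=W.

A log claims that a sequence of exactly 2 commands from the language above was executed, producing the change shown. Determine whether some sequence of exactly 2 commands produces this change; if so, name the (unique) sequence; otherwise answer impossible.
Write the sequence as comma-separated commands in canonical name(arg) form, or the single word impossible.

strafe(left, 1), turn(left)

key: running turn(left) before strafe(left, 1) would end elsewhere — order is forced
t0: x=5 y=0 heading=N
step 1 (strafe(left, 1)): x=4 y=0 heading=N
step 2 (turn(left)): x=4 y=0 heading=W
all 25 alternatives checked — unique.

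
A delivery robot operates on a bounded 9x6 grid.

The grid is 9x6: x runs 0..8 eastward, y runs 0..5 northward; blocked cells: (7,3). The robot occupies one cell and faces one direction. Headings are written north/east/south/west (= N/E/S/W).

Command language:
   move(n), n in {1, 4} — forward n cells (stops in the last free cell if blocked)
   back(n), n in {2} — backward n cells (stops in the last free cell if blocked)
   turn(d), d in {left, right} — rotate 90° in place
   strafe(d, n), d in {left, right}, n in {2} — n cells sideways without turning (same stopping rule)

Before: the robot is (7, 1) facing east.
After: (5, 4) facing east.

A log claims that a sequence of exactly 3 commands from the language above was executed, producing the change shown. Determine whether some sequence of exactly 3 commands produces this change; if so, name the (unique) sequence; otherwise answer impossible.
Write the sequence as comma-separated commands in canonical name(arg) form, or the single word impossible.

strafe(left, 2), back(2), strafe(left, 2)

key: heading stays E — no command in the sequence turns
from: (7, 1) facing east
[1] after strafe(left, 2): (7, 2) facing east
[2] after back(2): (5, 2) facing east
[3] after strafe(left, 2): (5, 4) facing east
uniquely the one of 343 3-step routes that fits.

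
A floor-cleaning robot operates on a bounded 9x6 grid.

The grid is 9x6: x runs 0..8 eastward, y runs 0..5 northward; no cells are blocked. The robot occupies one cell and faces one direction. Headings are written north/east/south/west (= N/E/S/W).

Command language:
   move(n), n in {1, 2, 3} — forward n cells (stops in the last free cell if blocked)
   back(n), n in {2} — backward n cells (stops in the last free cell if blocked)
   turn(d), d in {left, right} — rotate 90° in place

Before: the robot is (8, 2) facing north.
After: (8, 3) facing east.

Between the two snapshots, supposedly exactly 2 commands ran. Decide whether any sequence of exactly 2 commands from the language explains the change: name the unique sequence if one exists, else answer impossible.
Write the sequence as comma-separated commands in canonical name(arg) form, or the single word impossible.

move(1), turn(right)

key: cell and facing (now E) both changed — the 2 commands mix motion and turning
initial: (8, 2) facing north
[1] after move(1): (8, 3) facing north
[2] after turn(right): (8, 3) facing east
all 36 alternatives checked — unique.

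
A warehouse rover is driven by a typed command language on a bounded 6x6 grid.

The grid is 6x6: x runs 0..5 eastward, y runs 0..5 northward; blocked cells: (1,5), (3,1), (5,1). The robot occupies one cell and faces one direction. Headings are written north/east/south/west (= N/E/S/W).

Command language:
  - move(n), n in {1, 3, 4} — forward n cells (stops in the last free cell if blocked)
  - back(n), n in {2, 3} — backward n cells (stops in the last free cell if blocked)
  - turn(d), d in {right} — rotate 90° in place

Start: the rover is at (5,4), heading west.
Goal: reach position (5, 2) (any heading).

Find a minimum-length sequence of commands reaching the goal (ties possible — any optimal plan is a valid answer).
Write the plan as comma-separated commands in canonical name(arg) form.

begin: at (5,4), heading west
step 1 (turn(right)): at (5,4), heading north
step 2 (back(2)): at (5,2), heading north
shorter routes all fall short; 2 is best.

turn(right), back(2)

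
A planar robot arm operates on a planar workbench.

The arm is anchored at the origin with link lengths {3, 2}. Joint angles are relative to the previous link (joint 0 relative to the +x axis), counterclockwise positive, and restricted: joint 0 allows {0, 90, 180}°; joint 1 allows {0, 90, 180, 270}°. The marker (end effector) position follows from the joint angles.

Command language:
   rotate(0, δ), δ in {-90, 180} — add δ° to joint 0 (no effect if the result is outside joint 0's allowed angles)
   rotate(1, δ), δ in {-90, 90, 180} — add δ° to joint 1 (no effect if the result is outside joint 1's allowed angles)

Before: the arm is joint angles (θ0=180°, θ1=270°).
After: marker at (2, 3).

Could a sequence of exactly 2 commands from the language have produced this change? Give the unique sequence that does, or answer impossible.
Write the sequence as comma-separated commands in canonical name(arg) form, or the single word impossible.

key: running rotate(0, 180) before rotate(0, -90) would end elsewhere — order is forced
initial: joint angles (θ0=180°, θ1=270°)
t=1 rotate(0, -90) ⇒ joint angles (θ0=90°, θ1=270°)
t=2 rotate(0, 180) ⇒ joint angles (θ0=90°, θ1=270°)
uniquely the one of 25 2-step routes that fits.

rotate(0, -90), rotate(0, 180)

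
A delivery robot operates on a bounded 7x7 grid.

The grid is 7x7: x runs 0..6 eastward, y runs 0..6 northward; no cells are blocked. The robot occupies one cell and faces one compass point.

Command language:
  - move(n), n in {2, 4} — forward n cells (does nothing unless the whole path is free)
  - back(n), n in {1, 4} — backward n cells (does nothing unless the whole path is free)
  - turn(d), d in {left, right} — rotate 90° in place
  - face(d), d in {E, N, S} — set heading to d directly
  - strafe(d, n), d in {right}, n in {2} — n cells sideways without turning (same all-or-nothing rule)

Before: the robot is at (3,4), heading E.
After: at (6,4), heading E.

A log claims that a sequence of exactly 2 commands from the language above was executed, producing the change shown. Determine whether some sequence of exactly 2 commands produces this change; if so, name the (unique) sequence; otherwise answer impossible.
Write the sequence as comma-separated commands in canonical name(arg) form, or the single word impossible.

key: still facing E at the end — nothing in the sequence rotates
t0: at (3,4), heading E
step 1 (back(1)): at (2,4), heading E
step 2 (move(4)): at (6,4), heading E
uniquely the one of 100 2-step routes that fits.

back(1), move(4)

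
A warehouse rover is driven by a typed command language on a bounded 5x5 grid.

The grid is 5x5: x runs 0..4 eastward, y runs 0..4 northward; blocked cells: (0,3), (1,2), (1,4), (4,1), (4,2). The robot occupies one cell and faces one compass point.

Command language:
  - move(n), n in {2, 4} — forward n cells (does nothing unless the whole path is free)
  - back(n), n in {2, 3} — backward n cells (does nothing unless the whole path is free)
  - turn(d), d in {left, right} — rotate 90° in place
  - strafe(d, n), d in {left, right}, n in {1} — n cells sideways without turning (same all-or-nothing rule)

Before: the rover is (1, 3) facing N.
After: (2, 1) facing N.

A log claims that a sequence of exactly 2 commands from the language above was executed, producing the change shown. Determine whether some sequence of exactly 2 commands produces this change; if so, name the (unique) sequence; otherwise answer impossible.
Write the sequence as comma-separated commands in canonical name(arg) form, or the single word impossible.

strafe(right, 1), back(2)

key: heading stays N — no command in the sequence turns
t0: (1, 3) facing N
[1] after strafe(right, 1): (2, 3) facing N
[2] after back(2): (2, 1) facing N
no other 2-command option fits: unique.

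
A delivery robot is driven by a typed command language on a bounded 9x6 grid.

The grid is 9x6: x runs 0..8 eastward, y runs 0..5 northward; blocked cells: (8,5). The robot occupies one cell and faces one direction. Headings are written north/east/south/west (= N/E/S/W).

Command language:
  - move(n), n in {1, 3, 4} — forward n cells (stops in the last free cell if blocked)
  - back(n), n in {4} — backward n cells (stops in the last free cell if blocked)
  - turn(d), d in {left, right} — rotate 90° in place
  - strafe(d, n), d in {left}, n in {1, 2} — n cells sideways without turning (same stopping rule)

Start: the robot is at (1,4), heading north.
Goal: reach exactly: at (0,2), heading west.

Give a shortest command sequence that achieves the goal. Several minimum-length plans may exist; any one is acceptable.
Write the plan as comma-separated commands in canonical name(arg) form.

turn(left), move(1), strafe(left, 2)

initial: at (1,4), heading north
[1] after turn(left): at (1,4), heading west
[2] after move(1): at (0,4), heading west
[3] after strafe(left, 2): at (0,2), heading west
nothing shorter than 3 reaches the goal.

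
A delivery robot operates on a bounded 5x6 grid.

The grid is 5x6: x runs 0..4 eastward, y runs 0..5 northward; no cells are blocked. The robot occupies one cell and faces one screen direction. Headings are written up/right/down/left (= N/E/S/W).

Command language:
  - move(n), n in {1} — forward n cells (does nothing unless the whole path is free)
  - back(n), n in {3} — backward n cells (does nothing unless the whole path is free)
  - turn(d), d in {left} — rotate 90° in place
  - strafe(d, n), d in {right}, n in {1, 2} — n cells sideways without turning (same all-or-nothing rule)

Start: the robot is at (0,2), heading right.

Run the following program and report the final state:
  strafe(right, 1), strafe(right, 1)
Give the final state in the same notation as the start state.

at (0,0), heading right

t0: at (0,2), heading right
1. strafe(right, 1) → at (0,1), heading right
2. strafe(right, 1) → at (0,0), heading right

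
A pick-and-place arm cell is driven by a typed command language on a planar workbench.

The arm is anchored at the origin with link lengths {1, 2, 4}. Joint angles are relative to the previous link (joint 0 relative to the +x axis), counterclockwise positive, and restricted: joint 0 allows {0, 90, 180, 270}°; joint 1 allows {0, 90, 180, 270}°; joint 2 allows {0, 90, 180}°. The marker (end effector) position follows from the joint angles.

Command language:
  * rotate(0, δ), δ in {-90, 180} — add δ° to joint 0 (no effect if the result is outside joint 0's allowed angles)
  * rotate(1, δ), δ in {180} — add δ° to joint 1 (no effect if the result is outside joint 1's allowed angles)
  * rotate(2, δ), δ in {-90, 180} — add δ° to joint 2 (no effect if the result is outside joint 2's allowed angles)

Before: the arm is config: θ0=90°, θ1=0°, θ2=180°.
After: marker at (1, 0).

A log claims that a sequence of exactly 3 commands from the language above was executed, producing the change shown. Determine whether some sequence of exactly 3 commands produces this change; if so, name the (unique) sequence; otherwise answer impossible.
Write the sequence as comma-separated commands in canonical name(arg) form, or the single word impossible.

begin: config: θ0=90°, θ1=0°, θ2=180°
t=1 rotate(0, -90) ⇒ config: θ0=0°, θ1=0°, θ2=180°
t=2 rotate(0, -90) ⇒ config: θ0=270°, θ1=0°, θ2=180°
t=3 rotate(0, -90) ⇒ config: θ0=180°, θ1=0°, θ2=180°
all 125 alternatives checked — unique.

rotate(0, -90), rotate(0, -90), rotate(0, -90)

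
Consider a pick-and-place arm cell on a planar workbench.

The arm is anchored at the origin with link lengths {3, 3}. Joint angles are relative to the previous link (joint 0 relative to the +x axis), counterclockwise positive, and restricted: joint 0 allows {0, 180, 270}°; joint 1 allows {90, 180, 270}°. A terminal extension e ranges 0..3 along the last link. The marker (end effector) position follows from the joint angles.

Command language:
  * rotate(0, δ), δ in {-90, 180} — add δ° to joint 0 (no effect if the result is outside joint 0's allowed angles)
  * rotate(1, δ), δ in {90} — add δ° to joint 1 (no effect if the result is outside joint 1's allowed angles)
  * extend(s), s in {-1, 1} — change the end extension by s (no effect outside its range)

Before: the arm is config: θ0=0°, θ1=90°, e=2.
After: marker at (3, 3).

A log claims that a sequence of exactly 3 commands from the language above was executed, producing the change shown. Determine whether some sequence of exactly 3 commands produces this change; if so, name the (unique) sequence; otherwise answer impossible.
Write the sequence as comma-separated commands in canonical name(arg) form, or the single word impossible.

extend(-1), extend(-1), extend(-1)

t0: config: θ0=0°, θ1=90°, e=2
step 1 (extend(-1)): config: θ0=0°, θ1=90°, e=1
step 2 (extend(-1)): config: θ0=0°, θ1=90°, e=0
step 3 (extend(-1)): config: θ0=0°, θ1=90°, e=0
uniquely the one of 125 3-step routes that fits.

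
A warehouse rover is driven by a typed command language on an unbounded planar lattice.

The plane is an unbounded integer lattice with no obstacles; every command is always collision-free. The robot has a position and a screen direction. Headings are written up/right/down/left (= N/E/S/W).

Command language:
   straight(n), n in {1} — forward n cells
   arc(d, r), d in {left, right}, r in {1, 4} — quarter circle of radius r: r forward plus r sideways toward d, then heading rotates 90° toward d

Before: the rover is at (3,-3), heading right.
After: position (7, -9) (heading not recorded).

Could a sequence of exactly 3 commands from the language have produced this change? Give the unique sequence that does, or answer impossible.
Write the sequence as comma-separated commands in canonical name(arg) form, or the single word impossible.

arc(right, 4), straight(1), straight(1)

key: running straight(1) before arc(right, 4) would end elsewhere — order is forced
begin: at (3,-3), heading right
t=1 arc(right, 4) ⇒ at (7,-7), heading down
t=2 straight(1) ⇒ at (7,-8), heading down
t=3 straight(1) ⇒ at (7,-9), heading down
no other 3-command option fits: unique.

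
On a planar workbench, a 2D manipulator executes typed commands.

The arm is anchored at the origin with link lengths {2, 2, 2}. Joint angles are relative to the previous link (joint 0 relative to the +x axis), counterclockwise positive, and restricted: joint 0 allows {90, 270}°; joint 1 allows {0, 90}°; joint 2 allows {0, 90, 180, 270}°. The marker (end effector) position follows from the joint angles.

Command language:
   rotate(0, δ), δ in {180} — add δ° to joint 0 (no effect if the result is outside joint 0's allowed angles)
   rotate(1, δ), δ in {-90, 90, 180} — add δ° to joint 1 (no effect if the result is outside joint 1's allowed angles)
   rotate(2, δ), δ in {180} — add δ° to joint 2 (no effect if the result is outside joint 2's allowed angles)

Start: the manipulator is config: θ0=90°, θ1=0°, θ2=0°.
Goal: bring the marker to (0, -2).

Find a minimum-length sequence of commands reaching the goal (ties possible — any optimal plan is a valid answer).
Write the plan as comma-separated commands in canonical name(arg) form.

initial: config: θ0=90°, θ1=0°, θ2=0°
[1] after rotate(0, 180): config: θ0=270°, θ1=0°, θ2=0°
[2] after rotate(2, 180): config: θ0=270°, θ1=0°, θ2=180°
nothing shorter than 2 reaches the goal.

rotate(0, 180), rotate(2, 180)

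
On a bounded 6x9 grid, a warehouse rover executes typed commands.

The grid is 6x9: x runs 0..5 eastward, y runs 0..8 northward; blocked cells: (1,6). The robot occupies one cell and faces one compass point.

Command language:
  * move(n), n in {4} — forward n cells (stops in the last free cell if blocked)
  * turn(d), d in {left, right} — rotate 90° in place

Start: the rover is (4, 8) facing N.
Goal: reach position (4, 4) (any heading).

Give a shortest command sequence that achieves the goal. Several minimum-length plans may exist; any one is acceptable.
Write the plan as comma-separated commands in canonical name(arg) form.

turn(right), turn(right), move(4)

begin: (4, 8) facing N
1. turn(right) → (4, 8) facing E
2. turn(right) → (4, 8) facing S
3. move(4) → (4, 4) facing S
shorter routes all fall short; 3 is best.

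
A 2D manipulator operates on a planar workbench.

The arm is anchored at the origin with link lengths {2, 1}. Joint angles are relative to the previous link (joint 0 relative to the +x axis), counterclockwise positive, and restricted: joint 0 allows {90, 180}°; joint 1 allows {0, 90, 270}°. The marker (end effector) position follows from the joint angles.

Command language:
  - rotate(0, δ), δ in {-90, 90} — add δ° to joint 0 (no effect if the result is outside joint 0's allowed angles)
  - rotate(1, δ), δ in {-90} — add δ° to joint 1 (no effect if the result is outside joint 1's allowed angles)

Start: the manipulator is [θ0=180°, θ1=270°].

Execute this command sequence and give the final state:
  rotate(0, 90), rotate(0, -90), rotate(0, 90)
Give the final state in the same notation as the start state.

[θ0=180°, θ1=270°]

from: [θ0=180°, θ1=270°]
[1] after rotate(0, 90): [θ0=180°, θ1=270°]
[2] after rotate(0, -90): [θ0=90°, θ1=270°]
[3] after rotate(0, 90): [θ0=180°, θ1=270°]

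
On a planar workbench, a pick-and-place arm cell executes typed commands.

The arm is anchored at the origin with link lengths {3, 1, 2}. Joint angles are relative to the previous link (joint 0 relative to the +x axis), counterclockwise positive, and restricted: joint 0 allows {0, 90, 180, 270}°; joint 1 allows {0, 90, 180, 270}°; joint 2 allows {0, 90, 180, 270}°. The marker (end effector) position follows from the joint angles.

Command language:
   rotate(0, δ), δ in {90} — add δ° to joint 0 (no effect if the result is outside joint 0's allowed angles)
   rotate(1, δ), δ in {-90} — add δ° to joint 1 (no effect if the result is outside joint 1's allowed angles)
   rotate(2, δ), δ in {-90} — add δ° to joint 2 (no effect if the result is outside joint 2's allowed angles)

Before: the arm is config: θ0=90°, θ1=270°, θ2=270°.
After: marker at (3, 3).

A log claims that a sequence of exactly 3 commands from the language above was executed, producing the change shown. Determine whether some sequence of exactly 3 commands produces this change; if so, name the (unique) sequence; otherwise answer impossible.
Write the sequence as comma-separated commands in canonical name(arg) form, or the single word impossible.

from: config: θ0=90°, θ1=270°, θ2=270°
[1] after rotate(2, -90): config: θ0=90°, θ1=270°, θ2=180°
[2] after rotate(2, -90): config: θ0=90°, θ1=270°, θ2=90°
[3] after rotate(2, -90): config: θ0=90°, θ1=270°, θ2=0°
uniquely the one of 27 3-step routes that fits.

rotate(2, -90), rotate(2, -90), rotate(2, -90)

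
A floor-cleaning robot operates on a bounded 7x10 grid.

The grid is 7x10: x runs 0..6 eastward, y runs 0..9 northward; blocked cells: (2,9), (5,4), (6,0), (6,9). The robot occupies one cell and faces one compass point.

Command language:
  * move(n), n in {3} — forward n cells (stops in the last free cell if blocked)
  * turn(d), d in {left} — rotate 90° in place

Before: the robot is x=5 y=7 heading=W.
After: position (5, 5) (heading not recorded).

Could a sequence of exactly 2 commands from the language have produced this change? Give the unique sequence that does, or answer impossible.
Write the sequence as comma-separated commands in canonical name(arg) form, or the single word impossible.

turn(left), move(3)

key: order matters: swapping turn(left) and move(3) lands elsewhere
from: x=5 y=7 heading=W
step 1 (turn(left)): x=5 y=7 heading=S
step 2 (move(3)): x=5 y=5 heading=S
no other 2-command option fits: unique.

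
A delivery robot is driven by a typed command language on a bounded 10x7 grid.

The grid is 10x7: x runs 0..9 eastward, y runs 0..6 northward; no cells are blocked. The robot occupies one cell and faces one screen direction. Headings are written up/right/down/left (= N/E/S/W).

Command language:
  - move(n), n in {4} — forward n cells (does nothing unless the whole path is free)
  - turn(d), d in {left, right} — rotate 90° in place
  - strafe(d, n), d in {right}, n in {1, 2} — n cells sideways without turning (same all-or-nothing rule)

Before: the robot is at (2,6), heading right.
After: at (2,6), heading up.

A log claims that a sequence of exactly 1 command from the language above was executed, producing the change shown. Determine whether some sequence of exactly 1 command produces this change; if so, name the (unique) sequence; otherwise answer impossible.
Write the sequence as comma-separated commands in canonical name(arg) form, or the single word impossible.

turn(left)

key: (2,6) unchanged — the single command moves nothing
t0: at (2,6), heading right
step 1 (turn(left)): at (2,6), heading up
no rival 1-sequence matches.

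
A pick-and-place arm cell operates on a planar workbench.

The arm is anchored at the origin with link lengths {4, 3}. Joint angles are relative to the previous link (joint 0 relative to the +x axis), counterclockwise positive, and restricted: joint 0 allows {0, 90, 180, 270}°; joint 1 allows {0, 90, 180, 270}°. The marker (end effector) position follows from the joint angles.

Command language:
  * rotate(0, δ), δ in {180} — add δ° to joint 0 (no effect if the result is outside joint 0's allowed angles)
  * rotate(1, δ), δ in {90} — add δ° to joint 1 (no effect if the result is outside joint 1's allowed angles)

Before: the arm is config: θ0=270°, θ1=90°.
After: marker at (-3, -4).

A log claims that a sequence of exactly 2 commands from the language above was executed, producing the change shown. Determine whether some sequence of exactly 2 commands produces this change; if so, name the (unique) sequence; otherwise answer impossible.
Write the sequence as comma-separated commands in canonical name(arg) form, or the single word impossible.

rotate(1, 90), rotate(1, 90)

t0: config: θ0=270°, θ1=90°
[1] after rotate(1, 90): config: θ0=270°, θ1=180°
[2] after rotate(1, 90): config: θ0=270°, θ1=270°
no rival 2-sequence matches.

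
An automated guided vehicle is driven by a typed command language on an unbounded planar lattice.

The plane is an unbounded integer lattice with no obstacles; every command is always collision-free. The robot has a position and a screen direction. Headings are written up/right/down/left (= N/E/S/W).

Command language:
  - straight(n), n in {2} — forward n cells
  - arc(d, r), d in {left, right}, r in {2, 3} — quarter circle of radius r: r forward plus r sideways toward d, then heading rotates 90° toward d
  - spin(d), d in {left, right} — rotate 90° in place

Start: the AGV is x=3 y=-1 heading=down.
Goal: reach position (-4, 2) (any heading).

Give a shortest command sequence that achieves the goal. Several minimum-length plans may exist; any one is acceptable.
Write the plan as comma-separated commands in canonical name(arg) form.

arc(right, 2), arc(right, 2), arc(left, 3)

begin: x=3 y=-1 heading=down
t=1 arc(right, 2) ⇒ x=1 y=-3 heading=left
t=2 arc(right, 2) ⇒ x=-1 y=-1 heading=up
t=3 arc(left, 3) ⇒ x=-4 y=2 heading=left
no 2-step plan works, so 3 is optimal.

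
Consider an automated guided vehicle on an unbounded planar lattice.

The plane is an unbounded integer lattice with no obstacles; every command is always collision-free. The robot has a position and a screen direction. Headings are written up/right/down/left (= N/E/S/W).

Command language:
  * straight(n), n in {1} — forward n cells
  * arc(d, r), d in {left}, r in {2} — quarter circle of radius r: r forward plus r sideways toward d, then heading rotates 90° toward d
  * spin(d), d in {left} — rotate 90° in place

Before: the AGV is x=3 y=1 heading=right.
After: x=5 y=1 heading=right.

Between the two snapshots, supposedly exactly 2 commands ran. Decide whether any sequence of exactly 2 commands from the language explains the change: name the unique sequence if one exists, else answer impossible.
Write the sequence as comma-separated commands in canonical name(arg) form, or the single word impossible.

straight(1), straight(1)

key: heading stays E — no command in the sequence turns
begin: x=3 y=1 heading=right
t=1 straight(1) ⇒ x=4 y=1 heading=right
t=2 straight(1) ⇒ x=5 y=1 heading=right
no other 2-command option fits: unique.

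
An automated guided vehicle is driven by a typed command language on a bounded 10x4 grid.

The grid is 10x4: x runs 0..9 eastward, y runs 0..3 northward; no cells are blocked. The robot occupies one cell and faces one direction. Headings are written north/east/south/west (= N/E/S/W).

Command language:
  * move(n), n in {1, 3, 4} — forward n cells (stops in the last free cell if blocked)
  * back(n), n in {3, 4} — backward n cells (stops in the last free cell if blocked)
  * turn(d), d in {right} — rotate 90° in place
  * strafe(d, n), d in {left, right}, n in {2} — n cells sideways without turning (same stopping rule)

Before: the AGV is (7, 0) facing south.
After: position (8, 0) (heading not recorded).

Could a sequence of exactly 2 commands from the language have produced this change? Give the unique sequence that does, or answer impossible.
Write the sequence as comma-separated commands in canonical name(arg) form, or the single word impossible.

impossible

checked all 2-command options: none fits.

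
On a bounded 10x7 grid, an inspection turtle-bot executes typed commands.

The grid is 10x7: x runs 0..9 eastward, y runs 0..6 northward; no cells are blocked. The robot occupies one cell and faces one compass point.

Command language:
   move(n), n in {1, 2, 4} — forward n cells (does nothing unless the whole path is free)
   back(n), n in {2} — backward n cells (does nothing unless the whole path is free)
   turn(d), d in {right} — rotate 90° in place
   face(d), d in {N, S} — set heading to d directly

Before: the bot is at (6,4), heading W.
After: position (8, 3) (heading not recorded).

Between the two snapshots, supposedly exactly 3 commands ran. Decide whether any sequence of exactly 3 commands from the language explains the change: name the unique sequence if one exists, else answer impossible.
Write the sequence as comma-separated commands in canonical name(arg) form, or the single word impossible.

key: order matters: swapping back(2) and move(1) lands elsewhere
initial: at (6,4), heading W
1. back(2) → at (8,4), heading W
2. face(S) → at (8,4), heading S
3. move(1) → at (8,3), heading S
no other 3-command option fits: unique.

back(2), face(S), move(1)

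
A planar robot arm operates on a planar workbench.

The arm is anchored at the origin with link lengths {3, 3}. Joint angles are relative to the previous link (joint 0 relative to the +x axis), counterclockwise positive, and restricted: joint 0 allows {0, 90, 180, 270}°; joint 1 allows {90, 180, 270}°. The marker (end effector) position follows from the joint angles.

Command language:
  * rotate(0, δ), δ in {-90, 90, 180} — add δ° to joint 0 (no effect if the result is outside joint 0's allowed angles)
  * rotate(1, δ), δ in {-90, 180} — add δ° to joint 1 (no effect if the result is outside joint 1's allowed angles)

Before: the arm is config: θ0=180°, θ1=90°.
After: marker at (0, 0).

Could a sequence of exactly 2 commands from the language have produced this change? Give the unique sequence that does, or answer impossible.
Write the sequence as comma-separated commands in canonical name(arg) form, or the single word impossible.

rotate(1, 180), rotate(1, -90)

key: running rotate(1, -90) before rotate(1, 180) would end elsewhere — order is forced
t0: config: θ0=180°, θ1=90°
t=1 rotate(1, 180) ⇒ config: θ0=180°, θ1=270°
t=2 rotate(1, -90) ⇒ config: θ0=180°, θ1=180°
uniquely the one of 25 2-step routes that fits.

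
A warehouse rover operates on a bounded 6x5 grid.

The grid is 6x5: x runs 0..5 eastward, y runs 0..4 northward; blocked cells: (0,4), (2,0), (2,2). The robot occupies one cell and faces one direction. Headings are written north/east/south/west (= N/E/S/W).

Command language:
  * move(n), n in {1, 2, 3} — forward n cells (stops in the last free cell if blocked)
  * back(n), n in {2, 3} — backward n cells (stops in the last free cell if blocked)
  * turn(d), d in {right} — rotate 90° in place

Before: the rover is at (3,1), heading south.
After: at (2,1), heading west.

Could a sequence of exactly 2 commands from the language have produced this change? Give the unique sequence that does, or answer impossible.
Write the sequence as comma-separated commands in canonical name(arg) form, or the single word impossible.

key: cell and facing (now W) both changed — the 2 commands mix motion and turning
t0: at (3,1), heading south
step 1 (turn(right)): at (3,1), heading west
step 2 (move(1)): at (2,1), heading west
uniquely the one of 36 2-step routes that fits.

turn(right), move(1)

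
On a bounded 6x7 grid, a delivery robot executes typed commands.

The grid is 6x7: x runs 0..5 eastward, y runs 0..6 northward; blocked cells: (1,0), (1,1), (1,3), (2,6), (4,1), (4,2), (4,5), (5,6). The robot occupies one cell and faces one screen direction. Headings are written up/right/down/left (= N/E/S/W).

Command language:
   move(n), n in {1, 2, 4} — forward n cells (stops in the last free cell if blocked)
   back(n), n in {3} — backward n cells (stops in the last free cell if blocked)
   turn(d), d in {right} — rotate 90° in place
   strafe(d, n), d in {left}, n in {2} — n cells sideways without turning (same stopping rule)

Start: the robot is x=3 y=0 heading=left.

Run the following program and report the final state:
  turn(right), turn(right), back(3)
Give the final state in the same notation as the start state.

x=2 y=0 heading=right

start: x=3 y=0 heading=left
1. turn(right) → x=3 y=0 heading=up
2. turn(right) → x=3 y=0 heading=right
3. back(3) → x=2 y=0 heading=right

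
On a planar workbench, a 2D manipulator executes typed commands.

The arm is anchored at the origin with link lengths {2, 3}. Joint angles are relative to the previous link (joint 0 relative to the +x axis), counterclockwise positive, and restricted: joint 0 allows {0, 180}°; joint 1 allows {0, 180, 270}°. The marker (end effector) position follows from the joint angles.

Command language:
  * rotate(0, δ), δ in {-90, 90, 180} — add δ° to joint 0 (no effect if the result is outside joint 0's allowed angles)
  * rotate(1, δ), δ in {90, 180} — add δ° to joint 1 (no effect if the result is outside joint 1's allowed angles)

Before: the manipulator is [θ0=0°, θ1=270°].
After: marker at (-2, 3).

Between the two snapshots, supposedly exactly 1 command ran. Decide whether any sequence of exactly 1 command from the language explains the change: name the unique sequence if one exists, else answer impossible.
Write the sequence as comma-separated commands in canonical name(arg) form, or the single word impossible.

initial: [θ0=0°, θ1=270°]
step 1 (rotate(0, 180)): [θ0=180°, θ1=270°]
uniquely the one of 5 1-step routes that fits.

rotate(0, 180)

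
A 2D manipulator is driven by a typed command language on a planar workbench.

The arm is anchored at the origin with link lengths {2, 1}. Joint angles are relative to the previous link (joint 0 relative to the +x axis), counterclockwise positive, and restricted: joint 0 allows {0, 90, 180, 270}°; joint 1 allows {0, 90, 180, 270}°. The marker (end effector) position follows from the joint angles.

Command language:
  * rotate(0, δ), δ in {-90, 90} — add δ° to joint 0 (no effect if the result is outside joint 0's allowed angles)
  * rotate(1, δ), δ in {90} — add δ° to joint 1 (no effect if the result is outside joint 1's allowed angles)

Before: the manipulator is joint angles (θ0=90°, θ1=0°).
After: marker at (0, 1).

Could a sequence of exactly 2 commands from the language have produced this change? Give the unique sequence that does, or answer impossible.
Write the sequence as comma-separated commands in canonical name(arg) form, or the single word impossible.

rotate(1, 90), rotate(1, 90)

from: joint angles (θ0=90°, θ1=0°)
1. rotate(1, 90) → joint angles (θ0=90°, θ1=90°)
2. rotate(1, 90) → joint angles (θ0=90°, θ1=180°)
no other 2-command option fits: unique.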